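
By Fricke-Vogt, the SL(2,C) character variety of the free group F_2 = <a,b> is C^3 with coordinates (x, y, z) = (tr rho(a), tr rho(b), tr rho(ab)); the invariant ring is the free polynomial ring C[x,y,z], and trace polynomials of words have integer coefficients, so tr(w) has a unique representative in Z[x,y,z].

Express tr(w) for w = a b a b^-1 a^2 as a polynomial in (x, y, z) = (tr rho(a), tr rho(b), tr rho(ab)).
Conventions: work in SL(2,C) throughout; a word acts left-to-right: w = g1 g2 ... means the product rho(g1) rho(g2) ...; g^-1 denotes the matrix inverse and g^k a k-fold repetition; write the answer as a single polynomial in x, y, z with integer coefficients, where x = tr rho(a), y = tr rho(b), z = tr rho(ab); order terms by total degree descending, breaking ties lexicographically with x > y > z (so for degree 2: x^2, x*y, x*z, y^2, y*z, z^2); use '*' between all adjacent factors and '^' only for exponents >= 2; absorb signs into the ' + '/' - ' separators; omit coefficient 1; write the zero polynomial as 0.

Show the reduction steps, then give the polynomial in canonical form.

tr(a b a) = tr(a) * tr(b a) - tr(b)   [square of a] = x*z - y
tr(a b a^2) = tr(a) * tr(a b a) - tr(a b)   [square of a] = x^2*z - x*y - z
tr(a^3 b a) = tr(a) * tr(a b a^2) - tr(a b a)   [square of a] = x^3*z - x^2*y - 2*x*z + y
tr(b a b a) = tr(b a) * tr(b a) - tr(1)   [split at a repeated b] = z^2 - 2
tr(b a b) = tr(b) * tr(a b) - tr(a)   [square of b] = y*z - x
tr(b a b a^2) = tr(a) * tr(b a b a) - tr(b a b)   [square of a] = x*z^2 - y*z - x
tr(a^3 b a b) = tr(a) * tr(b a b a^2) - tr(b a b a)   [square of a] = x^2*z^2 - x*y*z - x^2 - z^2 + 2
tr(a b a b^-1 a^2) = tr(a^3 b a) * tr(b) - tr(a^3 b a b)   [inverse elimination on b] = x^3*y*z - x^2*y^2 - x^2*z^2 - x*y*z + x^2 + y^2 + z^2 - 2

x^3*y*z - x^2*y^2 - x^2*z^2 - x*y*z + x^2 + y^2 + z^2 - 2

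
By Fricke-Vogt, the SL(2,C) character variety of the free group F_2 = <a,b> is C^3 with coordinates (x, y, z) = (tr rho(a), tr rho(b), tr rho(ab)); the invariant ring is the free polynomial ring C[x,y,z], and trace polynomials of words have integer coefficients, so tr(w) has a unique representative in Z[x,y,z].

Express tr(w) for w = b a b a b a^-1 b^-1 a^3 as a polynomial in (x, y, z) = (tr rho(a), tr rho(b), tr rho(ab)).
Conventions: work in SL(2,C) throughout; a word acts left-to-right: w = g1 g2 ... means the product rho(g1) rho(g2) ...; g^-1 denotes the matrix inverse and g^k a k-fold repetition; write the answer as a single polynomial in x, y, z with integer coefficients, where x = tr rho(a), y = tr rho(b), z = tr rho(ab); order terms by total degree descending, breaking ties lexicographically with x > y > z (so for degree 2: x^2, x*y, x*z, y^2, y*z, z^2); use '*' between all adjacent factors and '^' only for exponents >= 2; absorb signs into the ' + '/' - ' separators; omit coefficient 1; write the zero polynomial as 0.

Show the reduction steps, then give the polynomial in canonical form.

-x^3*y*z^3 + x^4*z^2 + x^2*y^2*z^2 + x^2*z^4 + x^3*y*z + x*y*z^3 - x^4 - x^2*y^2 - 5*x^2*z^2 - y^2*z^2 - z^4 - 2*x*y*z + 4*x^2 + y^2 + 4*z^2 - 2

tr(a b a b) = tr(b a) tr(b a) - tr(1)  (split on b) = z^2 - 2
and tr(b a b a b a) = tr(a b) tr(a b a b) - tr(a^-1 b^-1)  (split on a) = z^3 - 3*z
and tr(a b a) = tr(a) tr(b a) - tr(b)  (reduce the a square) = x*z - y
tr(b a b a b) = tr(b) tr(a b a b) - tr(a b a)  (reduce the b square) = y*z^2 - x*z - y
tr(a^2 b a b a b) = tr(a) tr(b a b a b a) - tr(b a b a b)  (reduce the a square) = x*z^3 - y*z^2 - 2*x*z + y
next, tr(b a b) = tr(b) tr(a b) - tr(a)  (reduce the b square) = y*z - x
and tr(a b a b a) = tr(a) tr(b a b a) - tr(b a b)  (reduce the a square) = x*z^2 - y*z - x
and tr(b a b a b^2 a) = tr(b) tr(a b a b a b) - tr(a b a b a)  (reduce the b square) = y*z^3 - x*z^2 - 2*y*z + x
tr(b a b a b^2) = tr(b) tr(a b a b^2) - tr(a b a b)  (reduce the b square) = y^2*z^2 - x*y*z - y^2 - z^2 + 2
and tr(b a b a b^2 a^2) = tr(a) tr(b a b a b^2 a) - tr(b a b a b^2)  (reduce the a square) = x*y*z^3 - x^2*z^2 - y^2*z^2 - x*y*z + x^2 + y^2 + z^2 - 2
tr(b a^3 b a b a b) = tr(a) tr(b a b a b^2 a^2) - tr(b a b a b^2 a)  (reduce the a square) = x^2*y*z^3 - x^3*z^2 - x*y^2*z^2 - x^2*y*z - y*z^3 + x^3 + x*y^2 + 2*x*z^2 + 2*y*z - 3*x
tr(b a b a b a b a) = tr(b a b a) tr(b a b a) - tr(1)  (split on b) = z^4 - 4*z^2 + 2
next, tr(a b a b a b a b a) = tr(a) tr(b a b a b a b a) - tr(b a b a b a b)  (reduce the a square) = x*z^4 - y*z^3 - 3*x*z^2 + 2*y*z + x
tr(b a^3 b a b a b a) = tr(a) tr(a b a b a b a b a) - tr(a b a b a b a b)  (reduce the a square) = x^2*z^4 - x*y*z^3 - 3*x^2*z^2 - z^4 + 2*x*y*z + x^2 + 4*z^2 - 2
and tr(a^3 b a b a b a^-1 b) = tr(b a^3 b a b a b) tr(a) - tr(b a^3 b a b a b a)  (eliminate a^-1) = x^3*y*z^3 - x^4*z^2 - x^2*y^2*z^2 - x^2*z^4 - x^3*y*z + x^4 + x^2*y^2 + 5*x^2*z^2 + z^4 - 4*x^2 - 4*z^2 + 2
next, tr(b a b a b a^-1 b^-1 a^3) = tr(a^3 b a b a b a^-1) tr(b) - tr(a^3 b a b a b a^-1 b)  (eliminate b^-1) = -x^3*y*z^3 + x^4*z^2 + x^2*y^2*z^2 + x^2*z^4 + x^3*y*z + x*y*z^3 - x^4 - x^2*y^2 - 5*x^2*z^2 - y^2*z^2 - z^4 - 2*x*y*z + 4*x^2 + y^2 + 4*z^2 - 2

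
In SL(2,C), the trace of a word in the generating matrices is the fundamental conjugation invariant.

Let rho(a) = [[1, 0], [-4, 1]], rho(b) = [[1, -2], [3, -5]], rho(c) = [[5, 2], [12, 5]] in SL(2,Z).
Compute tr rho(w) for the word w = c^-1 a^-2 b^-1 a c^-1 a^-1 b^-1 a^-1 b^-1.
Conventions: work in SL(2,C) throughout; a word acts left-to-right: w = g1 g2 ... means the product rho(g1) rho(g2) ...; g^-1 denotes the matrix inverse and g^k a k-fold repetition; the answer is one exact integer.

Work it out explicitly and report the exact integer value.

rho(c^-1) = [[5, -2], [-12, 5]]
... * rho(a^-1) = [[1, 0], [4, 1]]  ->  [[-3, -2], [8, 5]]
... * rho(a^-1) = [[1, 0], [4, 1]]  ->  [[-11, -2], [28, 5]]
... * rho(b^-1) = [[-5, 2], [-3, 1]]  ->  [[61, -24], [-155, 61]]
... * rho(a) = [[1, 0], [-4, 1]]  ->  [[157, -24], [-399, 61]]
... * rho(c^-1) = [[5, -2], [-12, 5]]  ->  [[1073, -434], [-2727, 1103]]
... * rho(a^-1) = [[1, 0], [4, 1]]  ->  [[-663, -434], [1685, 1103]]
... * rho(b^-1) = [[-5, 2], [-3, 1]]  ->  [[4617, -1760], [-11734, 4473]]
... * rho(a^-1) = [[1, 0], [4, 1]]  ->  [[-2423, -1760], [6158, 4473]]
... * rho(b^-1) = [[-5, 2], [-3, 1]]  ->  [[17395, -6606], [-44209, 16789]]
tr = 17395 + 16789 = 34184

34184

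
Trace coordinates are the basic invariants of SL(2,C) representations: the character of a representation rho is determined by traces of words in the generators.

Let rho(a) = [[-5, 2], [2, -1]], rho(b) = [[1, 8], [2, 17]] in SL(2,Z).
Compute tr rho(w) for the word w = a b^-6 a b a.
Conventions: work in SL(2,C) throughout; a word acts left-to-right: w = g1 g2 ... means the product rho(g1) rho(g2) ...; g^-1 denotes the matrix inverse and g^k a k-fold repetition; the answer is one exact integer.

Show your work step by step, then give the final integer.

rho(a) = [[-5, 2], [2, -1]]
... * rho(b^-1) = [[17, -8], [-2, 1]]  ->  [[-89, 42], [36, -17]]
... * rho(b^-1) = [[17, -8], [-2, 1]]  ->  [[-1597, 754], [646, -305]]
... * rho(b^-1) = [[17, -8], [-2, 1]]  ->  [[-28657, 13530], [11592, -5473]]
... * rho(b^-1) = [[17, -8], [-2, 1]]  ->  [[-514229, 242786], [208010, -98209]]
... * rho(b^-1) = [[17, -8], [-2, 1]]  ->  [[-9227465, 4356618], [3732588, -1762289]]
... * rho(b^-1) = [[17, -8], [-2, 1]]  ->  [[-165580141, 78176338], [66978574, -31622993]]
... * rho(a) = [[-5, 2], [2, -1]]  ->  [[984253381, -409336620], [-398138856, 165580141]]
... * rho(b) = [[1, 8], [2, 17]]  ->  [[165580141, 915304508], [-66978574, -370248451]]
... * rho(a) = [[-5, 2], [2, -1]]  ->  [[1002708311, -584144226], [-405604032, 236291303]]
tr = 1002708311 + 236291303 = 1238999614

1238999614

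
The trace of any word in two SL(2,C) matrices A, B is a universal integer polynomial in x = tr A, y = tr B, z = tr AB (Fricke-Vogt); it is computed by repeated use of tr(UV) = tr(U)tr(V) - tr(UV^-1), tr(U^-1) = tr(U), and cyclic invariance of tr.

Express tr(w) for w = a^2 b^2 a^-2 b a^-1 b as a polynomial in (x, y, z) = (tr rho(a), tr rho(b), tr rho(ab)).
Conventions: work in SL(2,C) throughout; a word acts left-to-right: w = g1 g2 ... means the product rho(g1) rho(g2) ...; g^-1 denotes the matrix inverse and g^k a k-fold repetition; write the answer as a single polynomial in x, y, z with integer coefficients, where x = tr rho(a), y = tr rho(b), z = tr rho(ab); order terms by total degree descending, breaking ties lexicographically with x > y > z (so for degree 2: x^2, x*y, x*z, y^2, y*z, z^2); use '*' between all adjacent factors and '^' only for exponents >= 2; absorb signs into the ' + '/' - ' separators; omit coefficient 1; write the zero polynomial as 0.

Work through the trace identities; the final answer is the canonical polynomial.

x^4*y^3*z - x^5*y^2 - x^3*y^4 - 2*x^3*y^2*z^2 + x^4*y*z + x^2*y^3*z + x^2*y*z^3 + 4*x^3*y^2 + x*y^4 - 4*x^2*y*z - y^3*z - 3*x*y^2 + 2*y*z + x

trace(b^2 a) = trace(b) * trace(a b) - trace(a)  (reduce the b square) = y*z - x
use: trace(b^2) = trace(b) * trace(b) - trace(1)  (reduce the b square) = y^2 - 2
use: trace(a^2 b^2) = trace(a) * trace(b^2 a) - trace(b^2)  (reduce the a square) = x*y*z - x^2 - y^2 + 2
trace(a^2 b) = trace(a) * trace(b a) - trace(b)  (reduce the a square) = x*z - y
trace(a^2 b^3) = trace(b) * trace(a^2 b^2) - trace(a^2 b)  (reduce the b square) = x*y^2*z - x^2*y - y^3 - x*z + 3*y
trace(b^2 a^2 b^2) = trace(b) * trace(a^2 b^3) - trace(a^2 b^2)  (reduce the b square) = x*y^3*z - x^2*y^2 - y^4 - 2*x*y*z + x^2 + 4*y^2 - 2
trace(b a b a) = trace(b a) * trace(b a) - trace(1)  (split on b) = z^2 - 2
use: trace(a b a^2 b) = trace(a) * trace(b a b a) - trace(b a b)  (reduce the a square) = x*z^2 - y*z - x
use: trace(a b a^2) = trace(a) * trace(b a^2) - trace(b a)  (reduce the a square) = x^2*z - x*y - z
trace(a^2 b^2 a b) = trace(b) * trace(a b a^2 b) - trace(a b a^2)  (reduce the b square) = x*y*z^2 - x^2*z - y^2*z + z
use: trace(a^2 b^2 a) = trace(a) * trace(a b^2 a) - trace(a b^2)  (reduce the a square) = x^2*y*z - x^3 - x*y^2 - y*z + 3*x
trace(b^2 a^2 b^2 a) = trace(b) * trace(a^2 b^2 a b) - trace(a^2 b^2 a)  (reduce the b square) = x*y^2*z^2 - 2*x^2*y*z - y^3*z + x^3 + x*y^2 + 2*y*z - 3*x
trace(b a^2 b^2 a^-1 b) = trace(b^2 a^2 b^2) * trace(a) - trace(b^2 a^2 b^2 a)  (eliminate a^-1) = x^2*y^3*z - x^3*y^2 - x*y^4 - x*y^2*z^2 + y^3*z + 3*x*y^2 - 2*y*z + x
use: trace(b a b a^2 b^2) = trace(b) * trace(a b a^2 b^2) - trace(a b a^2 b)  (reduce the b square) = x*y^2*z^2 - x^2*y*z - y^3*z - x*z^2 + 2*y*z + x
trace(b a b a b a) = trace(b a) * trace(b a b a) - trace(b^-1 a^-1)  (split on b) = z^3 - 3*z
apply: trace(b a b a b) = trace(b) * trace(a b a b) - trace(a b a)  (reduce the b square) = y*z^2 - x*z - y
trace(a b a b a^2 b) = trace(a) * trace(b a b a b a) - trace(b a b a b)  (reduce the a square) = x*z^3 - y*z^2 - 2*x*z + y
use: trace(a b a b a^2) = trace(a) * trace(b a b a^2) - trace(b a b a)  (reduce the a square) = x^2*z^2 - x*y*z - x^2 - z^2 + 2
apply: trace(b a b a^2 b^2 a) = trace(b) * trace(a b a b a^2 b) - trace(a b a b a^2)  (reduce the b square) = x*y*z^3 - x^2*z^2 - y^2*z^2 - x*y*z + x^2 + y^2 + z^2 - 2
trace(b a^2 b^2 a^-1 b a) = trace(b a b a^2 b^2) * trace(a) - trace(b a b a^2 b^2 a)  (eliminate a^-1) = x^2*y^2*z^2 - x^3*y*z - x*y^3*z - x*y*z^3 + y^2*z^2 + 3*x*y*z - y^2 - z^2 + 2
trace(a^-1 b a^-1 b a^2 b^2) = trace(b a^2 b^2 a^-1 b) * trace(a) - trace(b a^2 b^2 a^-1 b a)  (eliminate a^-1) = x^3*y^3*z - x^4*y^2 - x^2*y^4 - 2*x^2*y^2*z^2 + x^3*y*z + 2*x*y^3*z + x*y*z^3 + 3*x^2*y^2 - y^2*z^2 - 5*x*y*z + x^2 + y^2 + z^2 - 2
apply: trace(b a^-1 b a^2 b^2) = trace(b a^2 b^3) * trace(a) - trace(b a^2 b^3 a)  (eliminate a^-1) = x^2*y^3*z - x^3*y^2 - x*y^4 - x*y^2*z^2 - x^2*y*z + y^3*z + x^3 + 4*x*y^2 + x*z^2 - 2*y*z - 3*x
use: trace(a^2 b^2 a^-2 b a^-1 b) = trace(a^-1 b a^-1 b a^2 b^2) * trace(a) - trace(a^-1 b a^-1 b a^2 b^2 a)  (eliminate a^-1) = x^4*y^3*z - x^5*y^2 - x^3*y^4 - 2*x^3*y^2*z^2 + x^4*y*z + x^2*y^3*z + x^2*y*z^3 + 4*x^3*y^2 + x*y^4 - 4*x^2*y*z - y^3*z - 3*x*y^2 + 2*y*z + x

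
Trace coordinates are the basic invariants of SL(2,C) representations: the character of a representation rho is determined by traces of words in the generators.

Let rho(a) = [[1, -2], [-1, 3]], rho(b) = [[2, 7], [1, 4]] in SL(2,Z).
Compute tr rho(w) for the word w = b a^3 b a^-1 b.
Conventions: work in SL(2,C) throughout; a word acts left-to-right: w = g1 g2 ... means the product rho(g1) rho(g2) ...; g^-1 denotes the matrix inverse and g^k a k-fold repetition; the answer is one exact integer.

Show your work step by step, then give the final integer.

rho(b) = [[2, 7], [1, 4]]
... * rho(a) = [[1, -2], [-1, 3]]  ->  [[-5, 17], [-3, 10]]
... * rho(a) = [[1, -2], [-1, 3]]  ->  [[-22, 61], [-13, 36]]
... * rho(a) = [[1, -2], [-1, 3]]  ->  [[-83, 227], [-49, 134]]
... * rho(b) = [[2, 7], [1, 4]]  ->  [[61, 327], [36, 193]]
... * rho(a^-1) = [[3, 2], [1, 1]]  ->  [[510, 449], [301, 265]]
... * rho(b) = [[2, 7], [1, 4]]  ->  [[1469, 5366], [867, 3167]]
tr = 1469 + 3167 = 4636

4636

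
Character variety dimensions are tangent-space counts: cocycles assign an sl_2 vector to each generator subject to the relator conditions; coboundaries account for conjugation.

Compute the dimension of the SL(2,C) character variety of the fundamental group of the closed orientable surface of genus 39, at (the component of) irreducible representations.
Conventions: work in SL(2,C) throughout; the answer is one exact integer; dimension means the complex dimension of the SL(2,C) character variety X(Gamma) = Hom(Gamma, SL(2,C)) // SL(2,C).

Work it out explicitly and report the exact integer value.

pi_1 of the closed genus-39 surface has 78 generators bound by the single product-of-commutators relator.
Before the relator condition, cocycle space has dim 3*78 = 234.
d_2 is surjective at irreducible rho (its cokernel H^2 is dual to H^0 = 0), so dim Z^1 = 234 - 3 = 231.
As always at irreducible rho, dim B^1 = 3.
dim H^1 = 231 - 3 = 228 = dim X.

228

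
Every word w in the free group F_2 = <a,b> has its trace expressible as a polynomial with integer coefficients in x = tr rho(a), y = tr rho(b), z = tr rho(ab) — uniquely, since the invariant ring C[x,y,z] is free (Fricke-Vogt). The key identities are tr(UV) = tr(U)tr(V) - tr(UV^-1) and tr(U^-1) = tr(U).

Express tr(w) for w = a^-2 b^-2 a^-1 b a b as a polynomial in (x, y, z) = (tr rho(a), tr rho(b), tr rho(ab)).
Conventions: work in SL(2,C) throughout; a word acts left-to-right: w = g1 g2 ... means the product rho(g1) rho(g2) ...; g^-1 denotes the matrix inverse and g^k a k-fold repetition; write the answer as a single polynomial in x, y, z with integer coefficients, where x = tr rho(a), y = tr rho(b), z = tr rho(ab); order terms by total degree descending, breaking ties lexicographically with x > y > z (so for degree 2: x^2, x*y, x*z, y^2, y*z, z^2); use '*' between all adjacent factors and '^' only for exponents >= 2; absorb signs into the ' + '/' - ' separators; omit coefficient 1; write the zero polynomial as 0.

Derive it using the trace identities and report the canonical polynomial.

and trace(b a b) = trace(b) * trace(a b) - trace(a)  (reduce the b square) = y*z - x
trace(b a b a) = trace(a b) * trace(a b) - trace(1)  (split on a) = z^2 - 2
trace(a^-1 b a b) = trace(b a b) * trace(a) - trace(b a b a)  (eliminate a^-1) = x*y*z - x^2 - z^2 + 2
next, trace(b^-1 a^-1 b a) = trace(a^-1 b a) * trace(b) - trace(a^-1 b a b)  (eliminate b^-1) = -x*y*z + x^2 + y^2 + z^2 - 2
next, trace(a b a) = trace(a) * trace(b a) - trace(b)  (reduce the a square) = x*z - y
trace(a b a b a) = trace(a) * trace(b a b a) - trace(b a b)  (reduce the a square) = x*z^2 - y*z - x
next, trace(a b a b a b) = trace(b a) * trace(b a b a) - trace(b^-1 a^-1)  (split on b) = z^3 - 3*z
trace(b a b a b^-1 a) = trace(a b a b a) * trace(b) - trace(a b a b a b)  (eliminate b^-1) = x*y*z^2 - y^2*z - z^3 - x*y + 3*z
and trace(a^-1 b a b a b^-1) = trace(b a b a b^-1) * trace(a) - trace(b a b a b^-1 a)  (eliminate a^-1) = -x*y*z^2 + x^2*z + y^2*z + z^3 - 3*z
trace(b^-2 a^-1 b a b a) = trace(a^-1 b a b a b^-1) * trace(b) - trace(a^-1 b a b a)  (eliminate b^-1) = -x*y^2*z^2 + x^2*y*z + y^3*z + y*z^3 - 4*y*z + x
next, trace(a^-1 b^-2 a^-1 b a b) = trace(b^-2 a^-1 b a b) * trace(a) - trace(b^-2 a^-1 b a b a)  (eliminate a^-1) = x*y^2*z^2 - 2*x^2*y*z - y^3*z - y*z^3 + x^3 + x*y^2 + x*z^2 + 4*y*z - 3*x
next, trace(a^-2 b^-2 a^-1 b a b) = trace(a^-1 b^-2 a^-1 b a b) * trace(a) - trace(a^-1 b^-2 a^-1 b a b a)  (eliminate a^-1) = x^2*y^2*z^2 - 2*x^3*y*z - x*y^3*z - x*y*z^3 + x^4 + x^2*y^2 + x^2*z^2 + 5*x*y*z - 4*x^2 - y^2 - z^2 + 2

x^2*y^2*z^2 - 2*x^3*y*z - x*y^3*z - x*y*z^3 + x^4 + x^2*y^2 + x^2*z^2 + 5*x*y*z - 4*x^2 - y^2 - z^2 + 2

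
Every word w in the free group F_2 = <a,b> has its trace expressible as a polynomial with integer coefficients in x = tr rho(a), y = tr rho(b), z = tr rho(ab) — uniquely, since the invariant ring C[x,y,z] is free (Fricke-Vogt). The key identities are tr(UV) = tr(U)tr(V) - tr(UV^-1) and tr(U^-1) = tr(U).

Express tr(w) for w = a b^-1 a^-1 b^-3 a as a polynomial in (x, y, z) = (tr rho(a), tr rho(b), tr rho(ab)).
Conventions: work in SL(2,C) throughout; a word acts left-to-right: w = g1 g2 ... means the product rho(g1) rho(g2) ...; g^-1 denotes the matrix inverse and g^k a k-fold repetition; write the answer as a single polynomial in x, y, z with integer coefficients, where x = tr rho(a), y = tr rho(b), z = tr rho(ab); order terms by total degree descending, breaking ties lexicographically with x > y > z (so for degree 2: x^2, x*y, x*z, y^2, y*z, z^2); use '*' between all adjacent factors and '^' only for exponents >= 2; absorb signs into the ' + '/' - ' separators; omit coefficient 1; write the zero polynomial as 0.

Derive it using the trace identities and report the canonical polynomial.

tr(a b^-1) = tr(a) tr(b) - tr(a b)  (eliminate b^-1) = x*y - z
tr(b^-2 a) = tr(a b^-1) tr(b) - tr(a)  (eliminate b^-1) = x*y^2 - y*z - x
tr(b^-3 a) = tr(b^-2 a) tr(b) - tr(b^-2 a b)  (eliminate b^-1) = x*y^3 - y^2*z - 2*x*y + z
tr(a^2) = tr(a) tr(a) - tr(1)  (reduce the a square) = x^2 - 2
apply: tr(b a^2) = tr(a) tr(b a) - tr(b)  (reduce the a square) = x*z - y
tr(a^2 b a) = tr(a) tr(b a^2) - tr(b a)  (reduce the a square) = x^2*z - x*y - z
apply: tr(b a b a) = tr(b a) tr(b a) - tr(1)  (split on b) = z^2 - 2
apply: tr(b a b) = tr(b) tr(a b) - tr(a)  (reduce the b square) = y*z - x
use: tr(a^2 b a b) = tr(a) tr(b a b a) - tr(b a b)  (reduce the a square) = x*z^2 - y*z - x
tr(b^-1 a^2 b a) = tr(a^2 b a) tr(b) - tr(a^2 b a b)  (eliminate b^-1) = x^2*y*z - x*y^2 - x*z^2 + x
use: tr(b^-1 a^2 b a^-1) = tr(b^-1 a^2 b) tr(a) - tr(b^-1 a^2 b a)  (eliminate a^-1) = -x^2*y*z + x^3 + x*y^2 + x*z^2 - 3*x
tr(a^2 b a^-1 b^-2) = tr(b^-1 a^2 b a^-1) tr(b) - tr(b^-1 a^2 b a^-1 b)  (eliminate b^-1) = -x^2*y^2*z + x^3*y + x*y^3 + x*y*z^2 - 3*x*y - z
tr(a^-1 b^-3 a^2 b) = tr(a^2 b a^-1 b^-2) tr(b) - tr(a^2 b a^-1 b^-1)  (eliminate b^-1) = -x^2*y^3*z + x^3*y^2 + x*y^4 + x*y^2*z^2 + x^2*y*z - x^3 - 4*x*y^2 - x*z^2 - y*z + 3*x
tr(a b^-1 a^-1 b^-3 a) = tr(a^-1 b^-3 a^2) tr(b) - tr(a^-1 b^-3 a^2 b)  (eliminate b^-1) = x^2*y^3*z - x^3*y^2 - x*y^2*z^2 - x^2*y*z - y^3*z + x^3 + 2*x*y^2 + x*z^2 + 2*y*z - 3*x

x^2*y^3*z - x^3*y^2 - x*y^2*z^2 - x^2*y*z - y^3*z + x^3 + 2*x*y^2 + x*z^2 + 2*y*z - 3*x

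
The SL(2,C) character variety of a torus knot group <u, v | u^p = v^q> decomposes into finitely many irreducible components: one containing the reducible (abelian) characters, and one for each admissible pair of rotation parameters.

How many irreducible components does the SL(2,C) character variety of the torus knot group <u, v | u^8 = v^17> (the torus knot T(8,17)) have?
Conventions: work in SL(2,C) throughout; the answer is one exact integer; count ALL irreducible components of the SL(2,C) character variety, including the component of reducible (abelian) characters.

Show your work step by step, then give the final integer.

Gamma = < u, v | u^8 = v^17 > (torus knot T(8,17)); the central element u^8 = v^17 acts as +I or -I in any irreducible SL(2,C) representation.
On an irreducible component, tr(u) is locked at 2*cos(pi*alpha/8) for some alpha in 1..7, and tr(v) at 2*cos(pi*beta/17) for some beta in 1..16.
Consistency of u^8 = (-1)^alpha I with v^17 = (-1)^beta I forces alpha = beta (mod 2).
count pairs: odd alpha (4 choices) x odd beta (8), plus even alpha (3) x even beta (8): 4*8 + 3*8 = 56.
components with irreducible characters: 56; plus the single component of reducible (abelian) characters: total 57.

57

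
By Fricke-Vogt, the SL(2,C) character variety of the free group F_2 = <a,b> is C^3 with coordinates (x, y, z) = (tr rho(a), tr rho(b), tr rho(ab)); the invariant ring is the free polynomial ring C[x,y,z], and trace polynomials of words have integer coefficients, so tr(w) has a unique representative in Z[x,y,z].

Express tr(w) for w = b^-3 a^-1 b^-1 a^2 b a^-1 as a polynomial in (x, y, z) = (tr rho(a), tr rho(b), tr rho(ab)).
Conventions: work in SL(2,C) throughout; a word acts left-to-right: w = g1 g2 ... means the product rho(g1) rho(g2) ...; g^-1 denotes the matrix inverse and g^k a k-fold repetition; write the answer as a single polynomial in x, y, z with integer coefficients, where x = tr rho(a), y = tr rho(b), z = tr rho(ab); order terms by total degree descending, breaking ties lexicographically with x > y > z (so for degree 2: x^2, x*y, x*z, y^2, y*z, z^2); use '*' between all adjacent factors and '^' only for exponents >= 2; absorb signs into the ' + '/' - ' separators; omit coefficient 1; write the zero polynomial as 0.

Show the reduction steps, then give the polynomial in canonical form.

trace(b^-1 a) = trace(a) * trace(b) - trace(a b)   [inverse elimination on b] = x*y - z
trace(a^2 b) = trace(a) * trace(b a) - trace(b)   [square of a] = x*z - y
trace(a^2) = trace(a) * trace(a) - trace(1)   [square of a] = x^2 - 2
trace(b a^2 b) = trace(b) * trace(a^2 b) - trace(a^2)   [square of b] = x*y*z - x^2 - y^2 + 2
trace(b a b a) = trace(a b) * trace(a b) - trace(1)   [split at a repeated a] = z^2 - 2
trace(b a b) = trace(b) * trace(a b) - trace(a)   [square of b] = y*z - x
trace(b a^2 b a) = trace(a) * trace(b a b a) - trace(b a b)   [square of a] = x*z^2 - y*z - x
trace(a^2 b a^-1 b) = trace(b a^2 b) * trace(a) - trace(b a^2 b a)   [inverse elimination on a] = x^2*y*z - x^3 - x*y^2 - x*z^2 + y*z + 3*x
trace(a^-1 b^-1 a^2 b) = trace(a^2 b a^-1) * trace(b) - trace(a^2 b a^-1 b)   [inverse elimination on b] = -x^2*y*z + x^3 + x*y^2 + x*z^2 - 3*x
trace(b^-1 a^-1 b^-1 a^2) = trace(a^-1 b^-1 a^2) * trace(b) - trace(a^-1 b^-1 a^2 b)   [inverse elimination on b] = x^2*y*z - x^3 - x*z^2 - y*z + 3*x
trace(b^-2 a^-1 b^-1 a^2) = trace(b^-1 a^-1 b^-1 a^2) * trace(b) - trace(b^-1 a^-1 b^-1 a^2 b)   [inverse elimination on b] = x^2*y^2*z - x^3*y - x*y*z^2 - y^2*z + 2*x*y + z
trace(b^-1 a b a) = trace(a b a) * trace(b) - trace(a b a b)   [inverse elimination on b] = x*y*z - y^2 - z^2 + 2
trace(a b a b^-2) = trace(b^-1 a b a) * trace(b) - trace(b^-1 a b a b)   [inverse elimination on b] = x*y^2*z - y^3 - y*z^2 - x*z + 3*y
trace(a b a b^-3) = trace(a b a b^-2) * trace(b) - trace(a b a b^-1)   [inverse elimination on b] = x*y^3*z - y^4 - y^2*z^2 - 2*x*y*z + 4*y^2 + z^2 - 2
trace(a^2 b a) = trace(a) * trace(b a^2) - trace(b a)   [square of a] = x^2*z - x*y - z
trace(b a^2 b a b) = trace(b) * trace(a^2 b a b) - trace(a^2 b a)   [square of b] = x*y*z^2 - x^2*z - y^2*z + z
trace(b a b a b a) = trace(b a) * trace(b a b a) - trace(b^-1 a^-1)   [split at a repeated b] = z^3 - 3*z
trace(b a b a b) = trace(b) * trace(a b a b) - trace(a b a)   [square of b] = y*z^2 - x*z - y
trace(b a^2 b a b a) = trace(a) * trace(b a b a b a) - trace(b a b a b)   [square of a] = x*z^3 - y*z^2 - 2*x*z + y
trace(a^-1 b a^2 b a b) = trace(b a^2 b a b) * trace(a) - trace(b a^2 b a b a)   [inverse elimination on a] = x^2*y*z^2 - x^3*z - x*y^2*z - x*z^3 + y*z^2 + 3*x*z - y
trace(b^-1 a^-1 b a^2 b a) = trace(a^-1 b a^2 b a) * trace(b) - trace(a^-1 b a^2 b a b)   [inverse elimination on b] = -x^2*y*z^2 + x^3*z + 2*x*y^2*z + x*z^3 - x^2*y - y^3 - y*z^2 - 3*x*z + 3*y
trace(a^-1 b a^2 b a b^-2) = trace(b^-1 a^-1 b a^2 b a) * trace(b) - trace(b^-1 a^-1 b a^2 b a b)   [inverse elimination on b] = -x^2*y^2*z^2 + x^3*y*z + 2*x*y^3*z + x*y*z^3 - x^2*y^2 - y^4 - y^2*z^2 - 4*x*y*z + x^2 + 4*y^2 - 2
trace(a^2 b a b^-3 a^-1 b) = trace(a^-1 b a^2 b a b^-2) * trace(b) - trace(a^-1 b a^2 b a b^-1)   [inverse elimination on b] = -x^2*y^3*z^2 + x^3*y^2*z + 2*x*y^4*z + x*y^2*z^3 - x^2*y^3 + x^2*y*z^2 - y^5 - y^3*z^2 - x^3*z - 6*x*y^2*z - x*z^3 + 2*x^2*y + 5*y^3 + y*z^2 + 3*x*z - 5*y
trace(b^-3 a^-1 b^-1 a^2 b a) = trace(a^2 b a b^-3 a^-1) * trace(b) - trace(a^2 b a b^-3 a^-1 b)   [inverse elimination on b] = x^2*y^3*z^2 - x^3*y^2*z - x*y^4*z - x*y^2*z^3 + x^2*y^3 - x^2*y*z^2 + x^3*z + 4*x*y^2*z + x*z^3 - 2*x^2*y - y^3 - 3*x*z + 3*y
trace(b^-3 a^-1 b^-1 a^2 b a^-1) = trace(b^-3 a^-1 b^-1 a^2 b) * trace(a) - trace(b^-3 a^-1 b^-1 a^2 b a)   [inverse elimination on a] = -x^2*y^3*z^2 + 2*x^3*y^2*z + x*y^4*z + x*y^2*z^3 - x^4*y - x^2*y^3 - x^3*z - 5*x*y^2*z - x*z^3 + 4*x^2*y + y^3 + 4*x*z - 3*y

-x^2*y^3*z^2 + 2*x^3*y^2*z + x*y^4*z + x*y^2*z^3 - x^4*y - x^2*y^3 - x^3*z - 5*x*y^2*z - x*z^3 + 4*x^2*y + y^3 + 4*x*z - 3*y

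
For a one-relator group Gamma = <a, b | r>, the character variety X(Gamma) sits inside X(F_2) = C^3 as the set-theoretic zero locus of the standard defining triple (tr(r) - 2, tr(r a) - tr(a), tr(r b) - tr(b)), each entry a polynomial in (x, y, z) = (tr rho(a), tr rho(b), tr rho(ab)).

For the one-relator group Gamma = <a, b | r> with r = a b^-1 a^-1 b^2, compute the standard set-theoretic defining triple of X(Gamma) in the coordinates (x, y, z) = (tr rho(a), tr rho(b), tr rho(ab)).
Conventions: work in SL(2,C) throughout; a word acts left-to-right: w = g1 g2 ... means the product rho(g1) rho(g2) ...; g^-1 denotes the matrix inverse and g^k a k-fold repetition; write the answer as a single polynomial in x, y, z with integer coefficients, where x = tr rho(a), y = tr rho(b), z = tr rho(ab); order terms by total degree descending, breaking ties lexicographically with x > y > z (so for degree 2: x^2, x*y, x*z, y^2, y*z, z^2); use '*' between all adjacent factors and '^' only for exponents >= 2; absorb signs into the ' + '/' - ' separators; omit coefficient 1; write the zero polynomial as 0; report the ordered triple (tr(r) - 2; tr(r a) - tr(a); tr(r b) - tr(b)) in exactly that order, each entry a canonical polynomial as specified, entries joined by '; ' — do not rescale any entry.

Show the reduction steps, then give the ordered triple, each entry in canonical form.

-x*y^2*z + x^2*y + y^3 + y*z^2 - 3*y - 2; -x^2*y^2*z + x^3*y + x*y^3 + x*y*z^2 - 4*x*y - x + z; -x*y^3*z + x^2*y^2 + y^4 + y^2*z^2 + x*y*z - x^2 - 4*y^2 - z^2 - y + 2

use: trace(b^2 a) = trace(b)*trace(a b) - trace(a)  (reduce the b square) = y*z - x
trace(b^2) = trace(b)*trace(b) - trace(1)  (reduce the b square) = y^2 - 2
trace(a b^2 a) = trace(a)*trace(b^2 a) - trace(b^2)  (reduce the a square) = x*y*z - x^2 - y^2 + 2
apply: trace(a b a b) = trace(a b)*trace(a b) - trace(1)  (split on a) = z^2 - 2
use: trace(a b a) = trace(a)*trace(b a) - trace(b)  (reduce the a square) = x*z - y
apply: trace(a b^2 a b) = trace(b)*trace(a b a b) - trace(a b a)  (reduce the b square) = y*z^2 - x*z - y
trace(b^2 a b^-1 a) = trace(a b^2 a)*trace(b) - trace(a b^2 a b)  (eliminate b^-1) = x*y^2*z - x^2*y - y^3 - y*z^2 + x*z + 3*y
trace(a b^-1 a^-1 b^2) = trace(b^2 a b^-1)*trace(a) - trace(b^2 a b^-1 a)  (eliminate a^-1) = -x*y^2*z + x^2*y + y^3 + y*z^2 - 3*y
trace(b^2 a^2 b) = trace(b)*trace(a^2 b^2) - trace(a^2 b)  (reduce the b square) = x*y^2*z - x^2*y - y^3 - x*z + 3*y
apply: trace(b a b^2) = trace(b)*trace(b a b) - trace(b a)  (reduce the b square) = y^2*z - x*y - z
trace(b^2 a^2 b a) = trace(a)*trace(b a b^2 a) - trace(b a b^2)  (reduce the a square) = x*y*z^2 - x^2*z - y^2*z + z
trace(a^-1 b^2 a^2 b) = trace(b^2 a^2 b)*trace(a) - trace(b^2 a^2 b a)  (eliminate a^-1) = x^2*y^2*z - x^3*y - x*y^3 - x*y*z^2 + y^2*z + 3*x*y - z
apply: trace(a b^-1 a^-1 b^2 a) = trace(a^-1 b^2 a^2)*trace(b) - trace(a^-1 b^2 a^2 b)  (eliminate b^-1) = -x^2*y^2*z + x^3*y + x*y^3 + x*y*z^2 - 4*x*y + z
apply: trace(a b^3 a b) = trace(b)*trace(b a b a b) - trace(b a b a) = y^2*z^2 - x*y*z - y^2 - z^2 + 2
trace(b^3 a b^-1 a) = trace(a b^3 a)*trace(b) - trace(a b^3 a b) = x*y^3*z - x^2*y^2 - y^4 - y^2*z^2 + 4*y^2 + z^2 - 2
trace(a b^-1 a^-1 b^3) = trace(b^3 a b^-1)*trace(a) - trace(b^3 a b^-1 a) = -x*y^3*z + x^2*y^2 + y^4 + y^2*z^2 + x*y*z - x^2 - 4*y^2 - z^2 + 2
assemble the triple (trace(r) - 2; trace(r a) - x; trace(r b) - y)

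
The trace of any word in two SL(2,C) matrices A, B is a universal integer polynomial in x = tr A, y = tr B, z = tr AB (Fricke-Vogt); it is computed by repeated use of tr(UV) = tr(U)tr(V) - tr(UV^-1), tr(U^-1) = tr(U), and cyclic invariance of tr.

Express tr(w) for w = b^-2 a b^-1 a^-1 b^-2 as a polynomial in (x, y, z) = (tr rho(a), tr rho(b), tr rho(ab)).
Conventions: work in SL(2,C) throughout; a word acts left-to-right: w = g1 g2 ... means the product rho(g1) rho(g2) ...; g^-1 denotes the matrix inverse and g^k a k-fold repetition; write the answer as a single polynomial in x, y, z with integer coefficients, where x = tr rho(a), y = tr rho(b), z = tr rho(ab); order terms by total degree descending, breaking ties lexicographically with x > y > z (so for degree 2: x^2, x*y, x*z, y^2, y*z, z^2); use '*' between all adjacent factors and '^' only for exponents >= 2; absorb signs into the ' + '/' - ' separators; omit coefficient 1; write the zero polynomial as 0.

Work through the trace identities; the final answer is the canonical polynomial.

trace(b^-1) = trace(b) = y
use: trace(b^-2) = trace(b^-1) * trace(b) - trace(1)  (eliminate b^-1) = y^2 - 2
trace(b^-3) = trace(b^-2) * trace(b) - trace(b^-1)  (eliminate b^-1) = y^3 - 3*y
trace(b a b) = trace(b) * trace(a b) - trace(a)  (reduce the b square) = y*z - x
trace(b a b a) = trace(b a) * trace(b a) - trace(1)  (split on b) = z^2 - 2
trace(a b a^-1 b) = trace(b a b) * trace(a) - trace(b a b a)  (eliminate a^-1) = x*y*z - x^2 - z^2 + 2
apply: trace(a b a^-1 b^-1) = trace(a b a^-1) * trace(b) - trace(a b a^-1 b)  (eliminate b^-1) = -x*y*z + x^2 + y^2 + z^2 - 2
trace(b^-2 a b a^-1) = trace(a b a^-1 b^-1) * trace(b) - trace(a b a^-1)  (eliminate b^-1) = -x*y^2*z + x^2*y + y^3 + y*z^2 - 3*y
trace(a^-1 b^-3 a b) = trace(b^-2 a b a^-1) * trace(b) - trace(b^-2 a b a^-1 b)  (eliminate b^-1) = -x*y^3*z + x^2*y^2 + y^4 + y^2*z^2 + x*y*z - x^2 - 4*y^2 - z^2 + 2
trace(a b^-1 a^-1 b^-3) = trace(a^-1 b^-3 a) * trace(b) - trace(a^-1 b^-3 a b)  (eliminate b^-1) = x*y^3*z - x^2*y^2 - y^2*z^2 - x*y*z + x^2 + y^2 + z^2 - 2
use: trace(a b^-1 a^-1 b^-2) = trace(b^-1 a b^-1 a^-1) * trace(b) - trace(b^-1 a b^-1 a^-1 b)  (eliminate b^-1) = x*y^2*z - x^2*y - y*z^2 + y
use: trace(b^-2 a b^-1 a^-1 b^-2) = trace(a b^-1 a^-1 b^-3) * trace(b) - trace(a b^-1 a^-1 b^-2)  (eliminate b^-1) = x*y^4*z - x^2*y^3 - y^3*z^2 - 2*x*y^2*z + 2*x^2*y + y^3 + 2*y*z^2 - 3*y

x*y^4*z - x^2*y^3 - y^3*z^2 - 2*x*y^2*z + 2*x^2*y + y^3 + 2*y*z^2 - 3*y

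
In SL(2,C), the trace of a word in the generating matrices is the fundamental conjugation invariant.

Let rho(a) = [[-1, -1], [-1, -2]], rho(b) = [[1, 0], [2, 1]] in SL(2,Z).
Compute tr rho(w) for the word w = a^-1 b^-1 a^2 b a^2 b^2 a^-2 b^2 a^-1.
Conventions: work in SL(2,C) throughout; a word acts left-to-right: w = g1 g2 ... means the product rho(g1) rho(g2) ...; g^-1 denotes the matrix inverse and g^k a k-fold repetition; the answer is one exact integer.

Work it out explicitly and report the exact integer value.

-4786

rho(a^-1) = [[-2, 1], [1, -1]]
... * rho(b^-1) = [[1, 0], [-2, 1]]  ->  [[-4, 1], [3, -1]]
... * rho(a) = [[-1, -1], [-1, -2]]  ->  [[3, 2], [-2, -1]]
... * rho(a) = [[-1, -1], [-1, -2]]  ->  [[-5, -7], [3, 4]]
... * rho(b) = [[1, 0], [2, 1]]  ->  [[-19, -7], [11, 4]]
... * rho(a) = [[-1, -1], [-1, -2]]  ->  [[26, 33], [-15, -19]]
... * rho(a) = [[-1, -1], [-1, -2]]  ->  [[-59, -92], [34, 53]]
... * rho(b) = [[1, 0], [2, 1]]  ->  [[-243, -92], [140, 53]]
... * rho(b) = [[1, 0], [2, 1]]  ->  [[-427, -92], [246, 53]]
... * rho(a^-1) = [[-2, 1], [1, -1]]  ->  [[762, -335], [-439, 193]]
... * rho(a^-1) = [[-2, 1], [1, -1]]  ->  [[-1859, 1097], [1071, -632]]
... * rho(b) = [[1, 0], [2, 1]]  ->  [[335, 1097], [-193, -632]]
... * rho(b) = [[1, 0], [2, 1]]  ->  [[2529, 1097], [-1457, -632]]
... * rho(a^-1) = [[-2, 1], [1, -1]]  ->  [[-3961, 1432], [2282, -825]]
tr = -3961 + -825 = -4786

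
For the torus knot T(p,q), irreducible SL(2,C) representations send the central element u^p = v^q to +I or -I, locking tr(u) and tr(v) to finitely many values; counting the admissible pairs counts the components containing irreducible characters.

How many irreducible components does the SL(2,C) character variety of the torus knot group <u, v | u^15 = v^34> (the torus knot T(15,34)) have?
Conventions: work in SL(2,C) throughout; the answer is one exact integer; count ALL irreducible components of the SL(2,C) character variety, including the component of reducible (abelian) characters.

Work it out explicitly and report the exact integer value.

For T(15,34): irreducibility forces the central element u^15 = v^34 to one of +I, -I.
So on each irreducible component the traces are pinned: tr(u) = 2*cos(pi*alpha/15) with 1 <= alpha <= 14, tr(v) = 2*cos(pi*beta/34) with 1 <= beta <= 33.
Consistency of u^15 = (-1)^alpha I with v^34 = (-1)^beta I forces alpha = beta (mod 2).
count pairs: odd alpha (7 choices) x odd beta (17), plus even alpha (7) x even beta (16): 7*17 + 7*16 = 231.
Total: 231 irreducible-character components + 1 reducible (abelian) component = 232.

232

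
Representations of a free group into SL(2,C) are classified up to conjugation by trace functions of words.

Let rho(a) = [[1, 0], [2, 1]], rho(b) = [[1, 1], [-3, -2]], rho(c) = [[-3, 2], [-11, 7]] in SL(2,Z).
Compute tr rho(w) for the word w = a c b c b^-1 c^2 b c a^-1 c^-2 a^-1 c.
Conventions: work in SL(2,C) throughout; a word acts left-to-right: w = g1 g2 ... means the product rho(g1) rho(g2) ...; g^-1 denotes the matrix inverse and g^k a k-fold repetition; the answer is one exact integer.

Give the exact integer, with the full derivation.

-66112903

rho(a) = [[1, 0], [2, 1]]
... * rho(c) = [[-3, 2], [-11, 7]]  ->  [[-3, 2], [-17, 11]]
... * rho(b) = [[1, 1], [-3, -2]]  ->  [[-9, -7], [-50, -39]]
... * rho(c) = [[-3, 2], [-11, 7]]  ->  [[104, -67], [579, -373]]
... * rho(b^-1) = [[-2, -1], [3, 1]]  ->  [[-409, -171], [-2277, -952]]
... * rho(c) = [[-3, 2], [-11, 7]]  ->  [[3108, -2015], [17303, -11218]]
... * rho(c) = [[-3, 2], [-11, 7]]  ->  [[12841, -7889], [71489, -43920]]
... * rho(b) = [[1, 1], [-3, -2]]  ->  [[36508, 28619], [203249, 159329]]
... * rho(c) = [[-3, 2], [-11, 7]]  ->  [[-424333, 273349], [-2362366, 1521801]]
... * rho(a^-1) = [[1, 0], [-2, 1]]  ->  [[-971031, 273349], [-5405968, 1521801]]
... * rho(c^-1) = [[7, -2], [11, -3]]  ->  [[-3790378, 1122015], [-21101965, 6246533]]
... * rho(c^-1) = [[7, -2], [11, -3]]  ->  [[-14190481, 4214711], [-79001892, 23464331]]
... * rho(a^-1) = [[1, 0], [-2, 1]]  ->  [[-22619903, 4214711], [-125930554, 23464331]]
... * rho(c) = [[-3, 2], [-11, 7]]  ->  [[21497888, -15736829], [119684021, -87610791]]
tr = 21497888 + -87610791 = -66112903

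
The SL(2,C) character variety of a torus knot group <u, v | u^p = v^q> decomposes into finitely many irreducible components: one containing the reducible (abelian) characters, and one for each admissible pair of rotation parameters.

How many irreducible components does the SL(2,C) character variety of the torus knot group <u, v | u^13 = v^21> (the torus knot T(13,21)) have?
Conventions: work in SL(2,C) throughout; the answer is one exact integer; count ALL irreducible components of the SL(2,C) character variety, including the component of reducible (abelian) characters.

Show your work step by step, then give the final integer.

For T(13,21): irreducibility forces the central element u^13 = v^21 to one of +I, -I.
On an irreducible component, tr(u) is locked at 2*cos(pi*alpha/13) for some alpha in 1..12, and tr(v) at 2*cos(pi*beta/21) for some beta in 1..20.
Consistency of u^13 = (-1)^alpha I with v^21 = (-1)^beta I forces alpha = beta (mod 2).
Enumerate parity-matched pairs: 6*10 odd-odd plus 6*10 even-even gives 120.
components with irreducible characters: 120; plus the single component of reducible (abelian) characters: total 121.

121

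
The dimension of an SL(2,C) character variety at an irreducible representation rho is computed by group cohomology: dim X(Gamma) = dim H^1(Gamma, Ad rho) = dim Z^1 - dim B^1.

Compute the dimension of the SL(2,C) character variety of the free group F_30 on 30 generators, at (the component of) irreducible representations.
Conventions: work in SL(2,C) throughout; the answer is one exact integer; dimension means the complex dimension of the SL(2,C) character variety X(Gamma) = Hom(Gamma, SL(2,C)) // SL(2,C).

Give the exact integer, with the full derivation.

87

The free group F_30: 30 generators, no relators.
Z^1(Gamma, Ad rho) = (sl_2)^30: a cocycle is a free choice of one sl_2 vector per generator, so dim Z^1 = 3*30 = 90.
dim B^1 = 3: the coboundary map is injective because an irreducible image has centralizer 0 in sl_2.
dim H^1 = 90 - 3 = 87, which is dim X.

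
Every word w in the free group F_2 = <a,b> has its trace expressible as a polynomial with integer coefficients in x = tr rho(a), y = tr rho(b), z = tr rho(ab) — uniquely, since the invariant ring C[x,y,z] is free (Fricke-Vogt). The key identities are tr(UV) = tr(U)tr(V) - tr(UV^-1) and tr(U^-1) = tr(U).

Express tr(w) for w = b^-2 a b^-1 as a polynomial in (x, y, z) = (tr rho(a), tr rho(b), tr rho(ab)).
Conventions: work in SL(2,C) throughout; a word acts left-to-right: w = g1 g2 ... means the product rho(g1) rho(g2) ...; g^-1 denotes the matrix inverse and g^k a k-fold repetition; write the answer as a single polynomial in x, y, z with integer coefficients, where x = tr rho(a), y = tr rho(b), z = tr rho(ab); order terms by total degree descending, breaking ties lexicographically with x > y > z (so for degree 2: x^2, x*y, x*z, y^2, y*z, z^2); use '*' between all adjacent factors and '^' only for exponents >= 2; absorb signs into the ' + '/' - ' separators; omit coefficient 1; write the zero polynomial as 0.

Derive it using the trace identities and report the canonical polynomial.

trace(a b^-1) = trace(a) * trace(b) - trace(a b) = x*y - z
trace(b^-1 a b^-1) = trace(a b^-1) * trace(b) - trace(a) = x*y^2 - y*z - x
use: trace(b^-2 a b^-1) = trace(b^-1 a b^-1) * trace(b) - trace(b^-1 a) = x*y^3 - y^2*z - 2*x*y + z

x*y^3 - y^2*z - 2*x*y + z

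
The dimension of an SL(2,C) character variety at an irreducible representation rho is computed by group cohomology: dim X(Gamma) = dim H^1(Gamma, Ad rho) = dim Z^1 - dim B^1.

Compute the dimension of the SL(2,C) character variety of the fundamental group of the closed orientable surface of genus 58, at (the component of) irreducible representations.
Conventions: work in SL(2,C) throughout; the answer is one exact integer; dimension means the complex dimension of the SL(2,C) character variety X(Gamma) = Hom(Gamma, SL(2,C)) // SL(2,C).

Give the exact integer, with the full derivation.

The genus-58 surface group: 2g = 116 generators, one relator prod [a_i, b_i].
Unconstrained cocycle data is one sl_2 vector per generator (348 dimensions), cut by the relator condition d_2(z) = 0.
H^2 = coker(d_2) is dual to H^0 = 0 at irreducible rho (Poincare duality), so d_2 is onto: dim Z^1 = 345.
Coboundaries contribute dim B^1 = 3 (injective at irreducible rho).
dim H^1 = 345 - 3 = 342 = dim X.

342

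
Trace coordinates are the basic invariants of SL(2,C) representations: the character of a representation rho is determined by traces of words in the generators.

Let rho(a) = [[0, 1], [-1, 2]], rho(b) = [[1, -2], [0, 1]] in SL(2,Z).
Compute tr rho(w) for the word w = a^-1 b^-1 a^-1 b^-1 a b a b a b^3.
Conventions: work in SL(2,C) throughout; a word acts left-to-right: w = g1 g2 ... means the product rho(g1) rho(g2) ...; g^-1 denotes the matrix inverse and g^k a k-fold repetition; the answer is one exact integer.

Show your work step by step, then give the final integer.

728

rho(a^-1) = [[2, -1], [1, 0]]
... * rho(b^-1) = [[1, 2], [0, 1]]  ->  [[2, 3], [1, 2]]
... * rho(a^-1) = [[2, -1], [1, 0]]  ->  [[7, -2], [4, -1]]
... * rho(b^-1) = [[1, 2], [0, 1]]  ->  [[7, 12], [4, 7]]
... * rho(a) = [[0, 1], [-1, 2]]  ->  [[-12, 31], [-7, 18]]
... * rho(b) = [[1, -2], [0, 1]]  ->  [[-12, 55], [-7, 32]]
... * rho(a) = [[0, 1], [-1, 2]]  ->  [[-55, 98], [-32, 57]]
... * rho(b) = [[1, -2], [0, 1]]  ->  [[-55, 208], [-32, 121]]
... * rho(a) = [[0, 1], [-1, 2]]  ->  [[-208, 361], [-121, 210]]
... * rho(b) = [[1, -2], [0, 1]]  ->  [[-208, 777], [-121, 452]]
... * rho(b) = [[1, -2], [0, 1]]  ->  [[-208, 1193], [-121, 694]]
... * rho(b) = [[1, -2], [0, 1]]  ->  [[-208, 1609], [-121, 936]]
tr = -208 + 936 = 728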